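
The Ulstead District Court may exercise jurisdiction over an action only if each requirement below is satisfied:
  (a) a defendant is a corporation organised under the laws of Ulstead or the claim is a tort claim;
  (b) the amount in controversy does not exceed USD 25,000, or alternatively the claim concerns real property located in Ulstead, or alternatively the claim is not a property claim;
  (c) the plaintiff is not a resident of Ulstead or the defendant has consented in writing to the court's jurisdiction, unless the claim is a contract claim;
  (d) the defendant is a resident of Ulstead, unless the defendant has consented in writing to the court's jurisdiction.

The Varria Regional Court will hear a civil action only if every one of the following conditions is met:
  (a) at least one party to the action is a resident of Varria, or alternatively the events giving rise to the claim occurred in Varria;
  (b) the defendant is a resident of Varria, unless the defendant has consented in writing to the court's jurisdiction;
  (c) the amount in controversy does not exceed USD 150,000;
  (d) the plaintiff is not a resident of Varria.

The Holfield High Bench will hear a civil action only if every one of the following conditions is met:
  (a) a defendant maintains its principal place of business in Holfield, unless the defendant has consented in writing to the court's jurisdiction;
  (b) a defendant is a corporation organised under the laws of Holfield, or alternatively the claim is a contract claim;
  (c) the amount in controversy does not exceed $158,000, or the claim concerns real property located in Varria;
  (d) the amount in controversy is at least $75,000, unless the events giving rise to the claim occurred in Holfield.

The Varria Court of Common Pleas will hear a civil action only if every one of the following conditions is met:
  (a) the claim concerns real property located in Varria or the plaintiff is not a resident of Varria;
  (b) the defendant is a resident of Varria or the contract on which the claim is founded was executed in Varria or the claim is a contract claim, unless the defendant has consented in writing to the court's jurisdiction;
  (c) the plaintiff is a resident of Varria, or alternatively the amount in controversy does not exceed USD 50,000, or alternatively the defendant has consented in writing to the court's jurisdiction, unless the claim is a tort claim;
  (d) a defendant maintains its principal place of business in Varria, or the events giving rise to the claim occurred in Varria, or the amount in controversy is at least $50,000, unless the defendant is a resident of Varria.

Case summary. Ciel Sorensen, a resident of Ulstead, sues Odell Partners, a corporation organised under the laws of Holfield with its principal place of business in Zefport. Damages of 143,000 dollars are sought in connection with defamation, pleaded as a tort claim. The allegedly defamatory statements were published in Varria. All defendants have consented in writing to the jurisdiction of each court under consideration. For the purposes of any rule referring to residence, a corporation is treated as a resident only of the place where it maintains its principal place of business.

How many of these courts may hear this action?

4

The Ulstead District Court:
  (a) The claim is a tort claim — that alternative is enough. Satisfied.
  (b) The claim is a tort claim, not a property claim — that alternative is enough. Satisfied.
  (c) Every defendant has filed written consent, so this disjunct is met. Met.
  (d) The defendant resides in Zefport, not Ulstead. However, every defendant has filed written consent, so the 'unless' proviso supplies this condition. Met.
  → All conditions met; jurisdiction exists.
The Varria Regional Court:
  (a) The operative events occurred in Varria, which satisfies one of the alternatives. Condition met.
  (b) The defendant resides in Zefport, not Varria. However, every defendant has filed written consent, so the 'unless' proviso supplies this condition. Satisfied.
  (c) The amount in controversy is USD 143,000, within the USD 150,000 ceiling. Condition met.
  (d) The plaintiff resides in Ulstead, which is not Varria. Met.
  → Jurisdiction lies.
The Holfield High Bench:
  (a) The corporate defendant(s) have their principal place of business in Zefport, not Holfield. But every defendant has filed written consent, and the 'unless' clause therefore excuses the requirement. Condition met.
  (b) Odell Partners is organised under the laws of Holfield — that alternative is enough. Met.
  (c) The amount in controversy is 143,000 dollars, within the 158,000 dollars ceiling, so one alternative holds. Condition met.
  (d) The amount in controversy is USD 143,000, which meets the USD 75,000 floor. Condition met.
  → All conditions met; jurisdiction exists.
The Varria Court of Common Pleas:
  (a) The plaintiff resides in Ulstead, which is not Varria — that alternative is enough. Condition met.
  (b) The defendant resides in Zefport, not Varria; no contract (and hence no place of execution) is alleged; the claim is a tort claim, not a contract claim — none of the alternatives is met. But every defendant has filed written consent, and the 'unless' clause therefore excuses the requirement. Condition met.
  (c) Every defendant has filed written consent, so one alternative holds. Condition met.
  (d) The operative events occurred in Varria, so one alternative holds. Met.
  → The court has jurisdiction.
Courts with jurisdiction: the Ulstead District Court, the Varria Regional Court, the Holfield High Bench, the Varria Court of Common Pleas — 4 in total.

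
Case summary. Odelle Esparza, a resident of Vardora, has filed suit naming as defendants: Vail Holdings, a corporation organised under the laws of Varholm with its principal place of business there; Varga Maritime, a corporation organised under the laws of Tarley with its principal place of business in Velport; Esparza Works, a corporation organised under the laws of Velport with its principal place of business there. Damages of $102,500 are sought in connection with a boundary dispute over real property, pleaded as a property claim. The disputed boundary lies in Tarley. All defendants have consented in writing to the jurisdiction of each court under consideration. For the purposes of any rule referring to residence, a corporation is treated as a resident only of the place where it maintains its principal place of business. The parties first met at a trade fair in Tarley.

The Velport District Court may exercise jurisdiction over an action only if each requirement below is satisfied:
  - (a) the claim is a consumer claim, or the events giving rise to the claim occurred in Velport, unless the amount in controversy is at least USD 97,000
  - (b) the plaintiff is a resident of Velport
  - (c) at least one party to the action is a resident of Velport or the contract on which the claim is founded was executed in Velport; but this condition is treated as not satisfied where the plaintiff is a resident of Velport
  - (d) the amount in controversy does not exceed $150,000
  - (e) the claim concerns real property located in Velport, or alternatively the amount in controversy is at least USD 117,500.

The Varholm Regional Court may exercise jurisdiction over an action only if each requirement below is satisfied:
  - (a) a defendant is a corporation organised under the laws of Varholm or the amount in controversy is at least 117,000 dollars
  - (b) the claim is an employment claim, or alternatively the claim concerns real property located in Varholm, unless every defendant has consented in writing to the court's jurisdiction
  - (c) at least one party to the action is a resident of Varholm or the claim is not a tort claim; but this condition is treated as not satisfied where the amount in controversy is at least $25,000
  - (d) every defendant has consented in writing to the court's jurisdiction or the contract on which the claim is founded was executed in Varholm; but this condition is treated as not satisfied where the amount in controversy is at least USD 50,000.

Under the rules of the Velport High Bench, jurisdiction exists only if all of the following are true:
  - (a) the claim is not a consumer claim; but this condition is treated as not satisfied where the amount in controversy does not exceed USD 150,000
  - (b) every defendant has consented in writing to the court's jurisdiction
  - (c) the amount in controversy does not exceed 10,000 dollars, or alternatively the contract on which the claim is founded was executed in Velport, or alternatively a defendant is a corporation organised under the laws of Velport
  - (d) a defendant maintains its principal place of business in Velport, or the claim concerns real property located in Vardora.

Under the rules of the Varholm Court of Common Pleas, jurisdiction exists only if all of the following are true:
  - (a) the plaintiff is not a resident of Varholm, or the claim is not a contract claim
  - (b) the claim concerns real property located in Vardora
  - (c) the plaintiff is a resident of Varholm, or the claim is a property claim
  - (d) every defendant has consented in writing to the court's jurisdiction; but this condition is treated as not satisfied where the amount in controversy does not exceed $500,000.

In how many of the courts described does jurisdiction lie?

0

The Velport District Court:
  (a) The claim is a property claim, not a consumer claim; the operative events occurred in Tarley, not Velport — every alternative fails. However, the amount in controversy is 102,500 dollars, which meets the 97,000 dollars floor, so the 'unless' proviso supplies this condition. Met.
  (b) The plaintiff resides in Vardora, not Velport. Fails.
  (c) Varga Maritime resides in Velport, so one alternative holds. The exception is not triggered, since the plaintiff resides in Vardora, not Velport. Met.
  (d) The amount in controversy is $102,500, within the 150,000 dollars ceiling. Met.
  (e) The property lies in Tarley, not Velport; the amount in controversy is 102,500 dollars, below the $117,500 floor — none of the alternatives is met. Not satisfied.
  → No jurisdiction.
The Varholm Regional Court:
  (a) Vail Holdings is organised under the laws of Varholm, so one alternative holds. Condition met.
  (b) The claim is a property claim, not an employment claim; the property lies in Tarley, not Varholm — no alternative holds. The proviso rescues it, though: every defendant has filed written consent. Met.
  (c) Vail Holdings resides in Varholm — that alternative is enough. But the carve-out bites: the amount in controversy is USD 102,500, which meets the 25,000 dollars floor. Condition not met.
  (d) Every defendant has filed written consent, so one alternative holds. But the carve-out bites: the amount in controversy is USD 102,500, which meets the 50,000 dollars floor. Not met.
  → No jurisdiction.
The Velport High Bench:
  (a) The claim is a property claim, not a consumer claim. But the carve-out bites: the amount in controversy is $102,500, within the $150,000 ceiling. Condition not met.
  (b) Every defendant has filed written consent. Satisfied.
  (c) Esparza Works is organised under the laws of Velport — that alternative is enough. Satisfied.
  (d) Varga Maritime has its principal place of business in Velport, so one alternative holds. Met.
  → At least one condition fails; no jurisdiction.
The Varholm Court of Common Pleas:
  (a) The plaintiff resides in Vardora, which is not Varholm, which satisfies one of the alternatives. Satisfied.
  (b) The property lies in Tarley, not Vardora. Not met.
  (c) The claim is a property claim — that alternative is enough. Met.
  (d) Every defendant has filed written consent. However, the amount in controversy is $102,500, within the 500,000 dollars ceiling, which falls within the stated exception and so defeats the condition. Fails.
  → The court lacks jurisdiction.
No court satisfies all of its conditions.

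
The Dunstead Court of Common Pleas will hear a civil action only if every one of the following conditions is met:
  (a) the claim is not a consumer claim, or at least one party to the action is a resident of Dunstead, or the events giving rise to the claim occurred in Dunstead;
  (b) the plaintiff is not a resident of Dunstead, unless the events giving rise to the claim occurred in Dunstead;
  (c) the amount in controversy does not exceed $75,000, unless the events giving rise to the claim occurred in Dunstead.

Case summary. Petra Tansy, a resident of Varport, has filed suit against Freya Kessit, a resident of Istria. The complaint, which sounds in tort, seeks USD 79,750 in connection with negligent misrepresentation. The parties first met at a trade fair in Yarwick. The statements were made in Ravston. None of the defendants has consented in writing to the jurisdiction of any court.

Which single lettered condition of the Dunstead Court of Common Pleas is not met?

The Dunstead Court of Common Pleas:
  (a) The claim is a tort claim, not a consumer claim — that alternative is enough. Condition met.
  (b) The plaintiff resides in Varport, which is not Dunstead. Met.
  (c) The amount in controversy is 79,750 dollars, above the 75,000 dollars ceiling. The proviso offers no rescue either, since the operative events occurred in Ravston, not Dunstead. Condition not met.
Only condition (c) fails.

(c)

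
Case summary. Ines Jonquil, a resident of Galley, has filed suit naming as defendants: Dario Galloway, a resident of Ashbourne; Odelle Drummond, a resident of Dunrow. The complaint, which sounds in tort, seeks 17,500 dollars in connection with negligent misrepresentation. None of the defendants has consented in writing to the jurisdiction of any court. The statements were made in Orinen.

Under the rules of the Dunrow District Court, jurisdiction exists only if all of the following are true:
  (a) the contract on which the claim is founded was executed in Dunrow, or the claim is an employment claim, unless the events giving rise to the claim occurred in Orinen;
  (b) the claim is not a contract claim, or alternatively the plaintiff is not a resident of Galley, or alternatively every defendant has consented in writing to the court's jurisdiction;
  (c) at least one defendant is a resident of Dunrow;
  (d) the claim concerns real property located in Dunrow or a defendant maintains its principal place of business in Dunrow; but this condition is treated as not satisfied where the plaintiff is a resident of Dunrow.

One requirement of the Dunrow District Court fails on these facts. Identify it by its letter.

(d)

The Dunrow District Court:
  (a) No contract (and hence no place of execution) is alleged; the claim is a tort claim, not an employment claim — no alternative holds. The proviso rescues it, though: the operative events occurred in Orinen. Satisfied.
  (b) The claim is a tort claim, not a contract claim, so one alternative holds. Satisfied.
  (c) Odelle Drummond resides in Dunrow. Condition met.
  (d) The claim does not concern real property; no defendant is a corporation — none of the alternatives is met. Not met.
Only condition (d) fails.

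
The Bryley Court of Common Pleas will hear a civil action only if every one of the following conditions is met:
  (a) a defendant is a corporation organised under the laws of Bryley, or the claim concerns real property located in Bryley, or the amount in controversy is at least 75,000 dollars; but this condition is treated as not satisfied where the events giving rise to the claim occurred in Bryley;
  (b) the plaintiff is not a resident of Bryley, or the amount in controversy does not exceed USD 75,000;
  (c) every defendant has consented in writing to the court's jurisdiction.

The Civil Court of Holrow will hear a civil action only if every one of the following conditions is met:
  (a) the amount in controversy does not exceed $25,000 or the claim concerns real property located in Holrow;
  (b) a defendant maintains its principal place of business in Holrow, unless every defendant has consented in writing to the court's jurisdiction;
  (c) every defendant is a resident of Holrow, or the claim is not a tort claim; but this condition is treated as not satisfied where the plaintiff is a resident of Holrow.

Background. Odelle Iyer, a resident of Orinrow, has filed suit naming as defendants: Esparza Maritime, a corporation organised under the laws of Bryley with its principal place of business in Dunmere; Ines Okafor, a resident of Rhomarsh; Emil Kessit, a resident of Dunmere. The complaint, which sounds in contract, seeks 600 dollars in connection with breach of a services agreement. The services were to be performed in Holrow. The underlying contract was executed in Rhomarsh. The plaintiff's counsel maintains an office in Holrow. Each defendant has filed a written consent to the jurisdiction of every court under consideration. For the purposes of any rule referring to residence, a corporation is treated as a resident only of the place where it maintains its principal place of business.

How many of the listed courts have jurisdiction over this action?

2

The Bryley Court of Common Pleas:
  (a) Esparza Maritime is organised under the laws of Bryley, so this disjunct is met. And the carve-out is inapplicable — the operative events occurred in Holrow, not Bryley. Condition met.
  (b) The plaintiff resides in Orinrow, which is not Bryley, so one alternative holds. Condition met.
  (c) Every defendant has filed written consent. Met.
  → Every requirement is satisfied — jurisdiction.
The Civil Court of Holrow:
  (a) The amount in controversy is $600, within the 25,000 dollars ceiling, which satisfies one of the alternatives. Satisfied.
  (b) The corporate defendant(s) have their principal place of business in Dunmere, not Holrow. The proviso rescues it, though: every defendant has filed written consent. Met.
  (c) The claim is a contract claim, not a tort claim, so one alternative holds. And the carve-out is inapplicable — the plaintiff resides in Orinrow, not Holrow. Condition met.
  → Every requirement is satisfied — jurisdiction.
Courts with jurisdiction: the Bryley Court of Common Pleas, the Civil Court of Holrow — 2 in total.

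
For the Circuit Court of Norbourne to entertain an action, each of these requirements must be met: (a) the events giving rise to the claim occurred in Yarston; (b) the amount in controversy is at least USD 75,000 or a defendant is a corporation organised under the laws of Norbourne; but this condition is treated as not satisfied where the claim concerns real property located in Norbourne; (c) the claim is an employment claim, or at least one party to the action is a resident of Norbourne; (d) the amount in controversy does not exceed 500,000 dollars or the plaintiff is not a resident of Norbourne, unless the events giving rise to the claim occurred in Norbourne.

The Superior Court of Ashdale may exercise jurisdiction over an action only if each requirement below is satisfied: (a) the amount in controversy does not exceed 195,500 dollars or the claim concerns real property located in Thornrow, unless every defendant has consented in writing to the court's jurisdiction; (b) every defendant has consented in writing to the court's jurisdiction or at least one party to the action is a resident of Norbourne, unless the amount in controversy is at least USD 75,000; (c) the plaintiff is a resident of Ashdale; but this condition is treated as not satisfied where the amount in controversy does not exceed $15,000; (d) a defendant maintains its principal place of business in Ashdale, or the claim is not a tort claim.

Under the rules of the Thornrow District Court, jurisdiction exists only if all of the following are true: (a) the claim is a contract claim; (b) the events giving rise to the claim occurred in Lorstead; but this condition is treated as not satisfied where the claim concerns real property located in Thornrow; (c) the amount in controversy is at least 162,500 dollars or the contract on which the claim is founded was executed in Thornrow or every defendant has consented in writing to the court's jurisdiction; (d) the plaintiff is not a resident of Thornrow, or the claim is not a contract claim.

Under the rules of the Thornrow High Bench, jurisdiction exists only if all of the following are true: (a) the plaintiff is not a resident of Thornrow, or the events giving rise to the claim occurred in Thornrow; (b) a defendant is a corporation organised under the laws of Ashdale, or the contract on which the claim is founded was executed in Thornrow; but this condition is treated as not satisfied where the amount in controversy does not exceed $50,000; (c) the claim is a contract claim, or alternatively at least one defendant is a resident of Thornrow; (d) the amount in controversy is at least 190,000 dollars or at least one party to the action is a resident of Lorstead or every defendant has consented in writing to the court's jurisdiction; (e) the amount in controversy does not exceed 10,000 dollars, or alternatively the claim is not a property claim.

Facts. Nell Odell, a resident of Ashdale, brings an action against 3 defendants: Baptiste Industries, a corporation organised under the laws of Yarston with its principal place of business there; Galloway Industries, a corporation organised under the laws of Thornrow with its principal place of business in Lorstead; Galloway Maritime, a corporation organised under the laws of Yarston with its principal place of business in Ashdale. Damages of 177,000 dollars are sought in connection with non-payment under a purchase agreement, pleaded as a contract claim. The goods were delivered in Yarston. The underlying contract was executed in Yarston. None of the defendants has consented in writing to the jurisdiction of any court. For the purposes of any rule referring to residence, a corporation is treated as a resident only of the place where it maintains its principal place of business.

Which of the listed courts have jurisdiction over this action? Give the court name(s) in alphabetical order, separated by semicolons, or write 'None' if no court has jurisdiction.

the Superior Court of Ashdale

The Circuit Court of Norbourne:
  (a) The operative events occurred in Yarston. Satisfied.
  (b) The amount in controversy is $177,000, which meets the 75,000 dollars floor, which satisfies one of the alternatives. And the carve-out is inapplicable — the claim does not concern real property. Met.
  (c) The claim is a contract claim, not an employment claim; no party resides in Norbourne — none of the alternatives is met. Not satisfied.
  (d) The amount in controversy is $177,000, within the 500,000 dollars ceiling — that alternative is enough. Met.
  → The court lacks jurisdiction.
The Superior Court of Ashdale:
  (a) The amount in controversy is 177,000 dollars, within the USD 195,500 ceiling, so one alternative holds. Satisfied.
  (b) No such written consent has been filed; no party resides in Norbourne — every alternative fails. The proviso rescues it, though: the amount in controversy is $177,000, which meets the USD 75,000 floor. Satisfied.
  (c) The plaintiff resides in Ashdale. The carve-out does not apply: the amount in controversy is USD 177,000, above the USD 15,000 ceiling. Met.
  (d) Galloway Maritime has its principal place of business in Ashdale, so this disjunct is met. Met.
  → Jurisdiction lies.
The Thornrow District Court:
  (a) The claim is a contract claim. Condition met.
  (b) The operative events occurred in Yarston, not Lorstead. Fails.
  (c) The amount in controversy is 177,000 dollars, which meets the $162,500 floor — that alternative is enough. Satisfied.
  (d) The plaintiff resides in Ashdale, which is not Thornrow, so this disjunct is met. Satisfied.
  → At least one condition fails; no jurisdiction.
The Thornrow High Bench:
  (a) The plaintiff resides in Ashdale, which is not Thornrow, so this disjunct is met. Satisfied.
  (b) The corporate defendant(s) are organised in Thornrow, Yarston, not Ashdale; the contract was executed in Yarston, not Thornrow — every alternative fails. Not met.
  (c) The claim is a contract claim — that alternative is enough. Met.
  (d) Galloway Industries resides in Lorstead — that alternative is enough. Met.
  (e) The claim is a contract claim, not a property claim, so this disjunct is met. Satisfied.
  → At least one condition fails; no jurisdiction.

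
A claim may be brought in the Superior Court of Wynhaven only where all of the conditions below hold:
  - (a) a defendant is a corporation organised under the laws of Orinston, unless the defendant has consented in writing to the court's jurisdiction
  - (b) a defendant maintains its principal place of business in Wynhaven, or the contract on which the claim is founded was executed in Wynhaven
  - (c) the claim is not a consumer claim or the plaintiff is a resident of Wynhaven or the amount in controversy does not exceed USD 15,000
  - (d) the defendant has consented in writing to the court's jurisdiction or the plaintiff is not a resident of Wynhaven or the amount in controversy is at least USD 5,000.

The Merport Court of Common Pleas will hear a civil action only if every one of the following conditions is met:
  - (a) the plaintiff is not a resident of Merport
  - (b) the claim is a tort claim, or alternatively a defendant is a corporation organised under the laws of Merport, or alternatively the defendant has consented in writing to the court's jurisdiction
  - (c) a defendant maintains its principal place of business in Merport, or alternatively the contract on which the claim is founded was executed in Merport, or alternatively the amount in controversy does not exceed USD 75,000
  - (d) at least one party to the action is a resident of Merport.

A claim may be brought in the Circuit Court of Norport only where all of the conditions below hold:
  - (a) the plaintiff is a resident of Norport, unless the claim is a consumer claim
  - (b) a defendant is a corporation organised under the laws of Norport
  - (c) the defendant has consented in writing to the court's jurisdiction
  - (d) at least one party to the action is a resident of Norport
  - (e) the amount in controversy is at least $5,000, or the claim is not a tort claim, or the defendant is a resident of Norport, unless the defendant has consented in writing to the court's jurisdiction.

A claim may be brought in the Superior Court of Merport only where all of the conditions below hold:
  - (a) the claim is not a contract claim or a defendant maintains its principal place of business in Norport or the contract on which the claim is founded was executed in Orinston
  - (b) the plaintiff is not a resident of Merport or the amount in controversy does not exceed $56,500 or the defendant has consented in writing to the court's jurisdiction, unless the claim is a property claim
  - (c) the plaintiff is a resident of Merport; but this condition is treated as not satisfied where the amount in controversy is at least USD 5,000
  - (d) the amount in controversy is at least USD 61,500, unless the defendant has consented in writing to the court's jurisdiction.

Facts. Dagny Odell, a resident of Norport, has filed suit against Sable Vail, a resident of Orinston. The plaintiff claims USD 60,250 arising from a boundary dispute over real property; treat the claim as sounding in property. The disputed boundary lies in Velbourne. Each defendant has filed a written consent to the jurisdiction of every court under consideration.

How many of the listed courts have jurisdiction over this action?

The Superior Court of Wynhaven:
  (a) No defendant is a corporation. The proviso rescues it, though: every defendant has filed written consent. Satisfied.
  (b) No defendant is a corporation; no contract (and hence no place of execution) is alleged — none of the alternatives is met. Not met.
  (c) The claim is a property claim, not a consumer claim, so one alternative holds. Satisfied.
  (d) Every defendant has filed written consent, so one alternative holds. Met.
  → No jurisdiction.
The Merport Court of Common Pleas:
  (a) The plaintiff resides in Norport, which is not Merport. Satisfied.
  (b) Every defendant has filed written consent — that alternative is enough. Condition met.
  (c) The amount in controversy is $60,250, within the $75,000 ceiling, so this disjunct is met. Condition met.
  (d) No party resides in Merport. Fails.
  → The court lacks jurisdiction.
The Circuit Court of Norport:
  (a) The plaintiff resides in Norport. Condition met.
  (b) No defendant is a corporation. Not satisfied.
  (c) Every defendant has filed written consent. Met.
  (d) Dagny Odell resides in Norport. Satisfied.
  (e) The amount in controversy is $60,250, which meets the USD 5,000 floor, which satisfies one of the alternatives. Satisfied.
  → At least one condition fails; no jurisdiction.
The Superior Court of Merport:
  (a) The claim is a property claim, not a contract claim, so one alternative holds. Condition met.
  (b) The plaintiff resides in Norport, which is not Merport — that alternative is enough. Condition met.
  (c) The plaintiff resides in Norport, not Merport. Not met.
  (d) The amount in controversy is USD 60,250, below the 61,500 dollars floor. However, every defendant has filed written consent, so the 'unless' proviso supplies this condition. Satisfied.
  → Not every requirement is met — no jurisdiction.
No court satisfies all of its conditions.

0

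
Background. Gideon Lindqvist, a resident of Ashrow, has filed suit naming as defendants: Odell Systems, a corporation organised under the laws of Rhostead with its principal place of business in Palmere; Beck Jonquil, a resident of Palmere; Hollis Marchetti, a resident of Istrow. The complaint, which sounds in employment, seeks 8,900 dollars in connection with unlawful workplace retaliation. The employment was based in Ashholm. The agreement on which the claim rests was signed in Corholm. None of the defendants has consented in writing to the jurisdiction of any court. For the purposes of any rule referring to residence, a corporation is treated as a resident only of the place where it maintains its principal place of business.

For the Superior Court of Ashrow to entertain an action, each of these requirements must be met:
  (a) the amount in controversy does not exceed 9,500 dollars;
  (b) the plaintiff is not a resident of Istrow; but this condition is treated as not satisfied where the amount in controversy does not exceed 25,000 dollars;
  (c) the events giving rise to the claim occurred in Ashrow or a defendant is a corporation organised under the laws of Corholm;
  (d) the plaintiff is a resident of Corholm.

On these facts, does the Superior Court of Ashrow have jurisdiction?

The Superior Court of Ashrow:
  (a) The amount in controversy is 8,900 dollars, within the 9,500 dollars ceiling. Condition met.
  (b) The plaintiff resides in Ashrow, which is not Istrow. But the carve-out bites: the amount in controversy is $8,900, within the $25,000 ceiling. Not met.
  (c) The operative events occurred in Ashholm, not Ashrow; the corporate defendant(s) are organised in Rhostead, not Corholm — every alternative fails. Condition not met.
  (d) The plaintiff resides in Ashrow, not Corholm. Not met.
  → At least one condition fails; no jurisdiction.

No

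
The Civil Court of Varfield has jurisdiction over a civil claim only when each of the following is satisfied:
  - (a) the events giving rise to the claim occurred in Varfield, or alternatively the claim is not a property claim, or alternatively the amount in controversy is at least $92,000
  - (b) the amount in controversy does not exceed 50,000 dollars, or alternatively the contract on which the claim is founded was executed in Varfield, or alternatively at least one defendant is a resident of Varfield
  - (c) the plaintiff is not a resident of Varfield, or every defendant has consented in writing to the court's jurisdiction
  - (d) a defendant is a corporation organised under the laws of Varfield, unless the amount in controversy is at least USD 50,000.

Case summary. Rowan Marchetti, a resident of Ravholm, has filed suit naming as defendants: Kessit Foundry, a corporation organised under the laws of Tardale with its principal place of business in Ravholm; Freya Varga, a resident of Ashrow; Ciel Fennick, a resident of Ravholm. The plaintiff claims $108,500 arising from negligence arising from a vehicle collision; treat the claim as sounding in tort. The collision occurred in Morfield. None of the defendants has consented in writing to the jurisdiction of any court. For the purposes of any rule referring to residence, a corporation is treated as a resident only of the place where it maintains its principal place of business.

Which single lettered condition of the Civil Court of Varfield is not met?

The Civil Court of Varfield:
  (a) The claim is a tort claim, not a property claim, so one alternative holds. Met.
  (b) The amount in controversy is $108,500, above the $50,000 ceiling; no contract (and hence no place of execution) is alleged; no defendant resides in Varfield (they reside in Ravholm, Ashrow, Ravholm) — every alternative fails. Fails.
  (c) The plaintiff resides in Ravholm, which is not Varfield — that alternative is enough. Condition met.
  (d) The corporate defendant(s) are organised in Tardale, not Varfield. The proviso rescues it, though: the amount in controversy is USD 108,500, which meets the USD 50,000 floor. Met.
Only condition (b) fails.

(b)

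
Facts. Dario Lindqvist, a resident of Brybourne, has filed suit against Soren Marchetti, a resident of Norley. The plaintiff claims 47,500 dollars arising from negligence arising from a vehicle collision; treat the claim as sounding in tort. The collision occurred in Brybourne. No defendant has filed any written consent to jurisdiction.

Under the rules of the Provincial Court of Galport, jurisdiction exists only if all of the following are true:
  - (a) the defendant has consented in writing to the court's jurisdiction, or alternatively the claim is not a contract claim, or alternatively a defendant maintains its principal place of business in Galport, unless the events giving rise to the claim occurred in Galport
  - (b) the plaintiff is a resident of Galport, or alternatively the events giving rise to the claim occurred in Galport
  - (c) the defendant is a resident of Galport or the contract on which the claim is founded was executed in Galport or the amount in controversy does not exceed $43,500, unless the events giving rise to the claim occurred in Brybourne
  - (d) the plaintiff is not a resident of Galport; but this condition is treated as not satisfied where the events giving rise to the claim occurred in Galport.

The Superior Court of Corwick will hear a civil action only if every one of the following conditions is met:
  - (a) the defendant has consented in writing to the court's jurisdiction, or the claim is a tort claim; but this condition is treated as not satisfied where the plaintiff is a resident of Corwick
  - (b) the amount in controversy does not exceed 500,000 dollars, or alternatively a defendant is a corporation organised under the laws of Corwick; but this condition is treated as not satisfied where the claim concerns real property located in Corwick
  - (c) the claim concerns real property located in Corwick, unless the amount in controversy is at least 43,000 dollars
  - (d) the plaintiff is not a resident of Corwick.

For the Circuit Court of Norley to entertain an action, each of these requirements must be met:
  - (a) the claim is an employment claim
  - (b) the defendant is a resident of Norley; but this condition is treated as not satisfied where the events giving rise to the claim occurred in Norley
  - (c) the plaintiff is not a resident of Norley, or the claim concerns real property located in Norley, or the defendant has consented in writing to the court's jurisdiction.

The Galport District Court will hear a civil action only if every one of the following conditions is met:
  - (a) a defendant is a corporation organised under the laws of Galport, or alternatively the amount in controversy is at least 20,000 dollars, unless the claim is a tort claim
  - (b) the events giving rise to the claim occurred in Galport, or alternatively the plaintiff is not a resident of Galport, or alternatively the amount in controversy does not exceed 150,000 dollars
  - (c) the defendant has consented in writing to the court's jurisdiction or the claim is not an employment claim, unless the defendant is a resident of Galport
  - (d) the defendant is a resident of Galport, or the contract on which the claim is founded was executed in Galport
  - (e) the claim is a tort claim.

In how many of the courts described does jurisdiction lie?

The Provincial Court of Galport:
  (a) The claim is a tort claim, not a contract claim, which satisfies one of the alternatives. Condition met.
  (b) The plaintiff resides in Brybourne, not Galport; the operative events occurred in Brybourne, not Galport — every alternative fails. Condition not met.
  (c) The defendant resides in Norley, not Galport; no contract (and hence no place of execution) is alleged; the amount in controversy is $47,500, above the USD 43,500 ceiling — no alternative holds. But the operative events occurred in Brybourne, and the 'unless' clause therefore excuses the requirement. Condition met.
  (d) The plaintiff resides in Brybourne, which is not Galport. And the carve-out is inapplicable — the operative events occurred in Brybourne, not Galport. Condition met.
  → At least one condition fails; no jurisdiction.
The Superior Court of Corwick:
  (a) The claim is a tort claim, so this disjunct is met. The carve-out does not apply: the plaintiff resides in Brybourne, not Corwick. Satisfied.
  (b) The amount in controversy is USD 47,500, within the USD 500,000 ceiling, so one alternative holds. The carve-out does not apply: the claim does not concern real property. Satisfied.
  (c) The claim does not concern real property. However, the amount in controversy is 47,500 dollars, which meets the $43,000 floor, so the 'unless' proviso supplies this condition. Met.
  (d) The plaintiff resides in Brybourne, which is not Corwick. Satisfied.
  → All conditions met; jurisdiction exists.
The Circuit Court of Norley:
  (a) The claim is a tort claim, not an employment claim. Condition not met.
  (b) The defendant resides in Norley. And the carve-out is inapplicable — the operative events occurred in Brybourne, not Norley. Met.
  (c) The plaintiff resides in Brybourne, which is not Norley — that alternative is enough. Condition met.
  → Not every requirement is met — no jurisdiction.
The Galport District Court:
  (a) The amount in controversy is 47,500 dollars, which meets the 20,000 dollars floor — that alternative is enough. Condition met.
  (b) The plaintiff resides in Brybourne, which is not Galport, so this disjunct is met. Condition met.
  (c) The claim is a tort claim, not an employment claim, so one alternative holds. Condition met.
  (d) The defendant resides in Norley, not Galport; no contract (and hence no place of execution) is alleged — every alternative fails. Condition not met.
  (e) The claim is a tort claim. Condition met.
  → No jurisdiction.
Courts with jurisdiction: the Superior Court of Corwick — 1 in total.

1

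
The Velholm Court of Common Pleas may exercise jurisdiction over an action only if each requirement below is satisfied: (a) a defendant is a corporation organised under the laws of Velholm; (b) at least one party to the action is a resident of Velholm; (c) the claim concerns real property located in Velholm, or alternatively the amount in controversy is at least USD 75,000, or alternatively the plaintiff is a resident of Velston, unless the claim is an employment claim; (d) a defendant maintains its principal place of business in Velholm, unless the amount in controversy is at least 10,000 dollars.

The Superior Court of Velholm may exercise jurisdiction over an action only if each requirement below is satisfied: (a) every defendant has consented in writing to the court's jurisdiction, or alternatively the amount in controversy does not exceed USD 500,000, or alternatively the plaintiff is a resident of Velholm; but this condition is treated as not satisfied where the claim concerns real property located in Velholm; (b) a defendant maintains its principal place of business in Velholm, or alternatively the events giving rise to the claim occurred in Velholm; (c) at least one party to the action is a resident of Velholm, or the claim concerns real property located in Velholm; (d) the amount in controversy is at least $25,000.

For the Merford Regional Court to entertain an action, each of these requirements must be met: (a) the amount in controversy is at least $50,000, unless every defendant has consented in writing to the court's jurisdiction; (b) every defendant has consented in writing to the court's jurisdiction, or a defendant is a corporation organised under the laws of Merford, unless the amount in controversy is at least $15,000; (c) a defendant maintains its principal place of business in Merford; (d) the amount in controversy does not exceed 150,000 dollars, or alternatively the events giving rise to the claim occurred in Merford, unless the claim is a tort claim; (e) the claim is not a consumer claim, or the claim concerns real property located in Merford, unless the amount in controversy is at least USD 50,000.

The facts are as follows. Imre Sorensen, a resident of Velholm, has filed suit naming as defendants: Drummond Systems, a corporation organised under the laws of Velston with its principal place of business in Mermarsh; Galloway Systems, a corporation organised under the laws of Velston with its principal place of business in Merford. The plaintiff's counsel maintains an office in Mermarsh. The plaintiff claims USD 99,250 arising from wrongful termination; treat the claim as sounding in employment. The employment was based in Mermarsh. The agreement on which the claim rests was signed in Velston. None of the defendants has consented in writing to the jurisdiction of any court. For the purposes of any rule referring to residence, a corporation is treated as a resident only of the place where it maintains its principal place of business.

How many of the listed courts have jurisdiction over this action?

1

The Velholm Court of Common Pleas:
  (a) The corporate defendant(s) are organised in Velston, not Velholm. Not satisfied.
  (b) Imre Sorensen resides in Velholm. Satisfied.
  (c) The amount in controversy is $99,250, which meets the $75,000 floor, so one alternative holds. Satisfied.
  (d) The corporate defendant(s) have their principal place of business in Merford, Mermarsh, not Velholm. The proviso rescues it, though: the amount in controversy is USD 99,250, which meets the 10,000 dollars floor. Satisfied.
  → Not every requirement is met — no jurisdiction.
The Superior Court of Velholm:
  (a) The amount in controversy is 99,250 dollars, within the USD 500,000 ceiling, which satisfies one of the alternatives. The exception is not triggered, since the claim does not concern real property. Condition met.
  (b) The corporate defendant(s) have their principal place of business in Merford, Mermarsh, not Velholm; the operative events occurred in Mermarsh, not Velholm — every alternative fails. Not met.
  (c) Imre Sorensen resides in Velholm, which satisfies one of the alternatives. Satisfied.
  (d) The amount in controversy is $99,250, which meets the $25,000 floor. Condition met.
  → No jurisdiction.
The Merford Regional Court:
  (a) The amount in controversy is USD 99,250, which meets the 50,000 dollars floor. Condition met.
  (b) No such written consent has been filed; the corporate defendant(s) are organised in Velston, not Merford — every alternative fails. But the amount in controversy is USD 99,250, which meets the 15,000 dollars floor, and the 'unless' clause therefore excuses the requirement. Met.
  (c) Galloway Systems has its principal place of business in Merford. Met.
  (d) The amount in controversy is USD 99,250, within the $150,000 ceiling — that alternative is enough. Condition met.
  (e) The claim is an employment claim, not a consumer claim, so one alternative holds. Met.
  → All conditions met; jurisdiction exists.
Courts with jurisdiction: the Merford Regional Court — 1 in total.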